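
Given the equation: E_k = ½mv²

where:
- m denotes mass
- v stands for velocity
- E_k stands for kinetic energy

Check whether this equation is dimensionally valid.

Yes

m (mass) has dimensions [M].
v (velocity) has dimensions [L T^-1].
E_k (kinetic energy) has dimensions [L^2 M T^-2].

Left side: [L^2 M T^-2]
Right side: [L^2 M T^-2]

Both sides have the same dimensions, so the equation is dimensionally consistent.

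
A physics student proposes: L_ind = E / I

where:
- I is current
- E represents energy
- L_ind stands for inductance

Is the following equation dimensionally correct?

No

I (current) has dimensions [I].
E (energy) has dimensions [L^2 M T^-2].
L_ind (inductance) has dimensions [I^-2 L^2 M T^-2].

Left side: [I^-2 L^2 M T^-2]
Right side: [I^-1 L^2 M T^-2]

The two sides have different dimensions, so the equation is NOT dimensionally consistent.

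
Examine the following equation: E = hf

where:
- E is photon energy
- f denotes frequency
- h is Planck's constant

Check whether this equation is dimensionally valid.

Yes

E (photon energy) has dimensions [L^2 M T^-2].
f (frequency) has dimensions [T^-1].
h (Planck's constant) has dimensions [L^2 M T^-1].

Left side: [L^2 M T^-2]
Right side: [L^2 M T^-2]

Both sides have the same dimensions, so the equation is dimensionally consistent.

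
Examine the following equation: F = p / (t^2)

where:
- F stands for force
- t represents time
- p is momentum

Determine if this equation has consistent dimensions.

No

F (force) has dimensions [L M T^-2].
t (time) has dimensions [T].
p (momentum) has dimensions [L M T^-1].

Left side: [L M T^-2]
Right side: [L M T^-3]

The two sides have different dimensions, so the equation is NOT dimensionally consistent.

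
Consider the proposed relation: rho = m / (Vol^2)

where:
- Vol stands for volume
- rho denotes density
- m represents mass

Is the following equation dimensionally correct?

No

Vol (volume) has dimensions [L^3].
rho (density) has dimensions [L^-3 M].
m (mass) has dimensions [M].

Left side: [L^-3 M]
Right side: [L^-6 M]

The two sides have different dimensions, so the equation is NOT dimensionally consistent.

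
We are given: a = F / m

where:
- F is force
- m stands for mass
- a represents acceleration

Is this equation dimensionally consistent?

Yes

F (force) has dimensions [L M T^-2].
m (mass) has dimensions [M].
a (acceleration) has dimensions [L T^-2].

Left side: [L T^-2]
Right side: [L T^-2]

Both sides have the same dimensions, so the equation is dimensionally consistent.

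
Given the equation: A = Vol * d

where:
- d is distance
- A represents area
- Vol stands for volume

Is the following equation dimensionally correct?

No

d (distance) has dimensions [L].
A (area) has dimensions [L^2].
Vol (volume) has dimensions [L^3].

Left side: [L^2]
Right side: [L^4]

The two sides have different dimensions, so the equation is NOT dimensionally consistent.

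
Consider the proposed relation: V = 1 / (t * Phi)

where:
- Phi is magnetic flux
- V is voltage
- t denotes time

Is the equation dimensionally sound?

No

Phi (magnetic flux) has dimensions [I^-1 L^2 M T^-2].
V (voltage) has dimensions [I^-1 L^2 M T^-3].
t (time) has dimensions [T].

Left side: [I^-1 L^2 M T^-3]
Right side: [I L^-2 M^-1 T]

The two sides have different dimensions, so the equation is NOT dimensionally consistent.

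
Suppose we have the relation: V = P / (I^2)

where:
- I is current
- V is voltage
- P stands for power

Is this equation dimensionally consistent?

No

I (current) has dimensions [I].
V (voltage) has dimensions [I^-1 L^2 M T^-3].
P (power) has dimensions [L^2 M T^-3].

Left side: [I^-1 L^2 M T^-3]
Right side: [I^-2 L^2 M T^-3]

The two sides have different dimensions, so the equation is NOT dimensionally consistent.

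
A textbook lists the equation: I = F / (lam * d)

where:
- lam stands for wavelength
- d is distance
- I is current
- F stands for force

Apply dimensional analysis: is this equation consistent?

No

lam (wavelength) has dimensions [L].
d (distance) has dimensions [L].
I (current) has dimensions [I].
F (force) has dimensions [L M T^-2].

Left side: [I]
Right side: [L^-1 M T^-2]

The two sides have different dimensions, so the equation is NOT dimensionally consistent.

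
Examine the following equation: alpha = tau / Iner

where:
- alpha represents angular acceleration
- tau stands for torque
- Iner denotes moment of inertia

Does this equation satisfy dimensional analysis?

Yes

alpha (angular acceleration) has dimensions [T^-2].
tau (torque) has dimensions [L^2 M T^-2].
Iner (moment of inertia) has dimensions [L^2 M].

Left side: [T^-2]
Right side: [T^-2]

Both sides have the same dimensions, so the equation is dimensionally consistent.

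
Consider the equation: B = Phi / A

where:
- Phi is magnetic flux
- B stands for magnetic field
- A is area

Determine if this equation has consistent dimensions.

Yes

Phi (magnetic flux) has dimensions [I^-1 L^2 M T^-2].
B (magnetic field) has dimensions [I^-1 M T^-2].
A (area) has dimensions [L^2].

Left side: [I^-1 M T^-2]
Right side: [I^-1 M T^-2]

Both sides have the same dimensions, so the equation is dimensionally consistent.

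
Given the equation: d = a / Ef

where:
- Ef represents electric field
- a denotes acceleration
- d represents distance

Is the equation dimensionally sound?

No

Ef (electric field) has dimensions [I^-1 L M T^-3].
a (acceleration) has dimensions [L T^-2].
d (distance) has dimensions [L].

Left side: [L]
Right side: [I M^-1 T]

The two sides have different dimensions, so the equation is NOT dimensionally consistent.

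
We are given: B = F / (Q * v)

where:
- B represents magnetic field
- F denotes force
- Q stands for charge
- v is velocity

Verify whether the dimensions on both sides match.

Yes

B (magnetic field) has dimensions [I^-1 M T^-2].
F (force) has dimensions [L M T^-2].
Q (charge) has dimensions [I T].
v (velocity) has dimensions [L T^-1].

Left side: [I^-1 M T^-2]
Right side: [I^-1 M T^-2]

Both sides have the same dimensions, so the equation is dimensionally consistent.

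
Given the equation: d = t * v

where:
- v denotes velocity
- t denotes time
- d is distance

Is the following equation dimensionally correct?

Yes

v (velocity) has dimensions [L T^-1].
t (time) has dimensions [T].
d (distance) has dimensions [L].

Left side: [L]
Right side: [L]

Both sides have the same dimensions, so the equation is dimensionally consistent.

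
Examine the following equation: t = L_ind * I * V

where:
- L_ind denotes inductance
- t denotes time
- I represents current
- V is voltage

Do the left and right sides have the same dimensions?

No

L_ind (inductance) has dimensions [I^-2 L^2 M T^-2].
t (time) has dimensions [T].
I (current) has dimensions [I].
V (voltage) has dimensions [I^-1 L^2 M T^-3].

Left side: [T]
Right side: [I^-2 L^4 M^2 T^-5]

The two sides have different dimensions, so the equation is NOT dimensionally consistent.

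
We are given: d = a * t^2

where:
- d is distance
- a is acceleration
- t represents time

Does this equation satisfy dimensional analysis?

Yes

d (distance) has dimensions [L].
a (acceleration) has dimensions [L T^-2].
t (time) has dimensions [T].

Left side: [L]
Right side: [L]

Both sides have the same dimensions, so the equation is dimensionally consistent.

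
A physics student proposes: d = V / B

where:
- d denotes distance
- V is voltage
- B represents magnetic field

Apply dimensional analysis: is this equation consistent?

No

d (distance) has dimensions [L].
V (voltage) has dimensions [I^-1 L^2 M T^-3].
B (magnetic field) has dimensions [I^-1 M T^-2].

Left side: [L]
Right side: [L^2 T^-1]

The two sides have different dimensions, so the equation is NOT dimensionally consistent.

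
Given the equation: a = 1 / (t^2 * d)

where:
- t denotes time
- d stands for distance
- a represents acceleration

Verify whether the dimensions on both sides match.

No

t (time) has dimensions [T].
d (distance) has dimensions [L].
a (acceleration) has dimensions [L T^-2].

Left side: [L T^-2]
Right side: [L^-1 T^-2]

The two sides have different dimensions, so the equation is NOT dimensionally consistent.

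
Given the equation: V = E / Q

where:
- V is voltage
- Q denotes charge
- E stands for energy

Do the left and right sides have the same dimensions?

Yes

V (voltage) has dimensions [I^-1 L^2 M T^-3].
Q (charge) has dimensions [I T].
E (energy) has dimensions [L^2 M T^-2].

Left side: [I^-1 L^2 M T^-3]
Right side: [I^-1 L^2 M T^-3]

Both sides have the same dimensions, so the equation is dimensionally consistent.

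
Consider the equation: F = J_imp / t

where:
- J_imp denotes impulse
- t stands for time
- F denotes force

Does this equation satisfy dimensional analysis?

Yes

J_imp (impulse) has dimensions [L M T^-1].
t (time) has dimensions [T].
F (force) has dimensions [L M T^-2].

Left side: [L M T^-2]
Right side: [L M T^-2]

Both sides have the same dimensions, so the equation is dimensionally consistent.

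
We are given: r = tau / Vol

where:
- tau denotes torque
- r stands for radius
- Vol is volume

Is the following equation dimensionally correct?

No

tau (torque) has dimensions [L^2 M T^-2].
r (radius) has dimensions [L].
Vol (volume) has dimensions [L^3].

Left side: [L]
Right side: [L^-1 M T^-2]

The two sides have different dimensions, so the equation is NOT dimensionally consistent.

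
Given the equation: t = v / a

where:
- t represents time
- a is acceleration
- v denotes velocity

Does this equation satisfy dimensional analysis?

Yes

t (time) has dimensions [T].
a (acceleration) has dimensions [L T^-2].
v (velocity) has dimensions [L T^-1].

Left side: [T]
Right side: [T]

Both sides have the same dimensions, so the equation is dimensionally consistent.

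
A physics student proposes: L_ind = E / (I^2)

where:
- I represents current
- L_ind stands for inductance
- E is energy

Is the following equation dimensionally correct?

Yes

I (current) has dimensions [I].
L_ind (inductance) has dimensions [I^-2 L^2 M T^-2].
E (energy) has dimensions [L^2 M T^-2].

Left side: [I^-2 L^2 M T^-2]
Right side: [I^-2 L^2 M T^-2]

Both sides have the same dimensions, so the equation is dimensionally consistent.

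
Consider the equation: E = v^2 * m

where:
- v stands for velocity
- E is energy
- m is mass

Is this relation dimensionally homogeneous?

Yes

v (velocity) has dimensions [L T^-1].
E (energy) has dimensions [L^2 M T^-2].
m (mass) has dimensions [M].

Left side: [L^2 M T^-2]
Right side: [L^2 M T^-2]

Both sides have the same dimensions, so the equation is dimensionally consistent.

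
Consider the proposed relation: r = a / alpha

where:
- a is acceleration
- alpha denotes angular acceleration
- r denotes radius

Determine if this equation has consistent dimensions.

Yes

a (acceleration) has dimensions [L T^-2].
alpha (angular acceleration) has dimensions [T^-2].
r (radius) has dimensions [L].

Left side: [L]
Right side: [L]

Both sides have the same dimensions, so the equation is dimensionally consistent.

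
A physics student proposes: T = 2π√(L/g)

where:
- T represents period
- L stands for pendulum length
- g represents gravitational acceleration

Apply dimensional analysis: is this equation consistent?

Yes

T (period) has dimensions [T].
L (pendulum length) has dimensions [L].
g (gravitational acceleration) has dimensions [L T^-2].

Left side: [T]
Right side: [T]

Both sides have the same dimensions, so the equation is dimensionally consistent.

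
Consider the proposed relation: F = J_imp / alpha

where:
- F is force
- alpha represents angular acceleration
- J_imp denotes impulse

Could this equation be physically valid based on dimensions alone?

No

F (force) has dimensions [L M T^-2].
alpha (angular acceleration) has dimensions [T^-2].
J_imp (impulse) has dimensions [L M T^-1].

Left side: [L M T^-2]
Right side: [L M T]

The two sides have different dimensions, so the equation is NOT dimensionally consistent.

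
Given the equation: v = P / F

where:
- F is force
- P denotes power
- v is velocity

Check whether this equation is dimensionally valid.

Yes

F (force) has dimensions [L M T^-2].
P (power) has dimensions [L^2 M T^-3].
v (velocity) has dimensions [L T^-1].

Left side: [L T^-1]
Right side: [L T^-1]

Both sides have the same dimensions, so the equation is dimensionally consistent.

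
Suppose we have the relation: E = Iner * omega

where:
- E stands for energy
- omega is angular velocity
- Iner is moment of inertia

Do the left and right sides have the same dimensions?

No

E (energy) has dimensions [L^2 M T^-2].
omega (angular velocity) has dimensions [T^-1].
Iner (moment of inertia) has dimensions [L^2 M].

Left side: [L^2 M T^-2]
Right side: [L^2 M T^-1]

The two sides have different dimensions, so the equation is NOT dimensionally consistent.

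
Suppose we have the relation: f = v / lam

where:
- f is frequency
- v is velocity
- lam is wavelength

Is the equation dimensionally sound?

Yes

f (frequency) has dimensions [T^-1].
v (velocity) has dimensions [L T^-1].
lam (wavelength) has dimensions [L].

Left side: [T^-1]
Right side: [T^-1]

Both sides have the same dimensions, so the equation is dimensionally consistent.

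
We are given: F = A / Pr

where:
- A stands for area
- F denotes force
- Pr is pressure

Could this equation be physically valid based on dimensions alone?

No

A (area) has dimensions [L^2].
F (force) has dimensions [L M T^-2].
Pr (pressure) has dimensions [L^-1 M T^-2].

Left side: [L M T^-2]
Right side: [L^3 M^-1 T^2]

The two sides have different dimensions, so the equation is NOT dimensionally consistent.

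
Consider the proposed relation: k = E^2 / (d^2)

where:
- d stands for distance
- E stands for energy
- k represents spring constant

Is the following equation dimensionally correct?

No

d (distance) has dimensions [L].
E (energy) has dimensions [L^2 M T^-2].
k (spring constant) has dimensions [M T^-2].

Left side: [M T^-2]
Right side: [L^2 M^2 T^-4]

The two sides have different dimensions, so the equation is NOT dimensionally consistent.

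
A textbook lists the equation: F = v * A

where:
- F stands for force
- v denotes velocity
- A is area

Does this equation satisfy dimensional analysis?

No

F (force) has dimensions [L M T^-2].
v (velocity) has dimensions [L T^-1].
A (area) has dimensions [L^2].

Left side: [L M T^-2]
Right side: [L^3 T^-1]

The two sides have different dimensions, so the equation is NOT dimensionally consistent.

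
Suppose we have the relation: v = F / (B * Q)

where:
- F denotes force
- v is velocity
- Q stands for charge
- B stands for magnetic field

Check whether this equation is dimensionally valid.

Yes

F (force) has dimensions [L M T^-2].
v (velocity) has dimensions [L T^-1].
Q (charge) has dimensions [I T].
B (magnetic field) has dimensions [I^-1 M T^-2].

Left side: [L T^-1]
Right side: [L T^-1]

Both sides have the same dimensions, so the equation is dimensionally consistent.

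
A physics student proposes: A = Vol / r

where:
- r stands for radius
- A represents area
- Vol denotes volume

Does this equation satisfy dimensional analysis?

Yes

r (radius) has dimensions [L].
A (area) has dimensions [L^2].
Vol (volume) has dimensions [L^3].

Left side: [L^2]
Right side: [L^2]

Both sides have the same dimensions, so the equation is dimensionally consistent.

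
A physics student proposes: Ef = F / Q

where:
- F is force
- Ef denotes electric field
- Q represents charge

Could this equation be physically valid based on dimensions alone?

Yes

F (force) has dimensions [L M T^-2].
Ef (electric field) has dimensions [I^-1 L M T^-3].
Q (charge) has dimensions [I T].

Left side: [I^-1 L M T^-3]
Right side: [I^-1 L M T^-3]

Both sides have the same dimensions, so the equation is dimensionally consistent.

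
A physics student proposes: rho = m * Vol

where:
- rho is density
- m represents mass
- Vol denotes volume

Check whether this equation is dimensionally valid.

No

rho (density) has dimensions [L^-3 M].
m (mass) has dimensions [M].
Vol (volume) has dimensions [L^3].

Left side: [L^-3 M]
Right side: [L^3 M]

The two sides have different dimensions, so the equation is NOT dimensionally consistent.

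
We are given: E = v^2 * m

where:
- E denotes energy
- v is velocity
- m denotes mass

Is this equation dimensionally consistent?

Yes

E (energy) has dimensions [L^2 M T^-2].
v (velocity) has dimensions [L T^-1].
m (mass) has dimensions [M].

Left side: [L^2 M T^-2]
Right side: [L^2 M T^-2]

Both sides have the same dimensions, so the equation is dimensionally consistent.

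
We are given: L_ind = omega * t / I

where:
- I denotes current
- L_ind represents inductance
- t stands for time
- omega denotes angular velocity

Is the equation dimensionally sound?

No

I (current) has dimensions [I].
L_ind (inductance) has dimensions [I^-2 L^2 M T^-2].
t (time) has dimensions [T].
omega (angular velocity) has dimensions [T^-1].

Left side: [I^-2 L^2 M T^-2]
Right side: [I^-1]

The two sides have different dimensions, so the equation is NOT dimensionally consistent.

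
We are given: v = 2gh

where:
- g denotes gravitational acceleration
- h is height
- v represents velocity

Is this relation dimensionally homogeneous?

No

g (gravitational acceleration) has dimensions [L T^-2].
h (height) has dimensions [L].
v (velocity) has dimensions [L T^-1].

Left side: [L T^-1]
Right side: [L^2 T^-2]

The two sides have different dimensions, so the equation is NOT dimensionally consistent.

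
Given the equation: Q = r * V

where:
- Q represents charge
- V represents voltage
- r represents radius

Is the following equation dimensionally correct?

No

Q (charge) has dimensions [I T].
V (voltage) has dimensions [I^-1 L^2 M T^-3].
r (radius) has dimensions [L].

Left side: [I T]
Right side: [I^-1 L^3 M T^-3]

The two sides have different dimensions, so the equation is NOT dimensionally consistent.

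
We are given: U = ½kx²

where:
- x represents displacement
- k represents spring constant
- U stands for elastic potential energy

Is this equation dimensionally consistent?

Yes

x (displacement) has dimensions [L].
k (spring constant) has dimensions [M T^-2].
U (elastic potential energy) has dimensions [L^2 M T^-2].

Left side: [L^2 M T^-2]
Right side: [L^2 M T^-2]

Both sides have the same dimensions, so the equation is dimensionally consistent.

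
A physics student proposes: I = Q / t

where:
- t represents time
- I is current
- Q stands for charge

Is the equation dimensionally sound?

Yes

t (time) has dimensions [T].
I (current) has dimensions [I].
Q (charge) has dimensions [I T].

Left side: [I]
Right side: [I]

Both sides have the same dimensions, so the equation is dimensionally consistent.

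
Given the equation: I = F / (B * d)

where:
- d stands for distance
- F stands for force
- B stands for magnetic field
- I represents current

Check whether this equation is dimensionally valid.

Yes

d (distance) has dimensions [L].
F (force) has dimensions [L M T^-2].
B (magnetic field) has dimensions [I^-1 M T^-2].
I (current) has dimensions [I].

Left side: [I]
Right side: [I]

Both sides have the same dimensions, so the equation is dimensionally consistent.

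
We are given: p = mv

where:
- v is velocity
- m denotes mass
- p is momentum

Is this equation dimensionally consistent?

Yes

v (velocity) has dimensions [L T^-1].
m (mass) has dimensions [M].
p (momentum) has dimensions [L M T^-1].

Left side: [L M T^-1]
Right side: [L M T^-1]

Both sides have the same dimensions, so the equation is dimensionally consistent.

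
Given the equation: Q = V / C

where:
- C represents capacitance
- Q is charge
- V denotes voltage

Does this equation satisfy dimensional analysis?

No

C (capacitance) has dimensions [I^2 L^-2 M^-1 T^4].
Q (charge) has dimensions [I T].
V (voltage) has dimensions [I^-1 L^2 M T^-3].

Left side: [I T]
Right side: [I^-3 L^4 M^2 T^-7]

The two sides have different dimensions, so the equation is NOT dimensionally consistent.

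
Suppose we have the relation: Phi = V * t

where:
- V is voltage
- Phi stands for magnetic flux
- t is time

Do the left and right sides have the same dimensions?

Yes

V (voltage) has dimensions [I^-1 L^2 M T^-3].
Phi (magnetic flux) has dimensions [I^-1 L^2 M T^-2].
t (time) has dimensions [T].

Left side: [I^-1 L^2 M T^-2]
Right side: [I^-1 L^2 M T^-2]

Both sides have the same dimensions, so the equation is dimensionally consistent.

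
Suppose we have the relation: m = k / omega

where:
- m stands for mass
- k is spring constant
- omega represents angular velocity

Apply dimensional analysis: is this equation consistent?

No

m (mass) has dimensions [M].
k (spring constant) has dimensions [M T^-2].
omega (angular velocity) has dimensions [T^-1].

Left side: [M]
Right side: [M T^-1]

The two sides have different dimensions, so the equation is NOT dimensionally consistent.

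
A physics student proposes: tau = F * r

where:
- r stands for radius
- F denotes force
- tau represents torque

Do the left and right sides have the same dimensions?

Yes

r (radius) has dimensions [L].
F (force) has dimensions [L M T^-2].
tau (torque) has dimensions [L^2 M T^-2].

Left side: [L^2 M T^-2]
Right side: [L^2 M T^-2]

Both sides have the same dimensions, so the equation is dimensionally consistent.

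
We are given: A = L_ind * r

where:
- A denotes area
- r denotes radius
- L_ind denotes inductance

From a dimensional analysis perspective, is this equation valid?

No

A (area) has dimensions [L^2].
r (radius) has dimensions [L].
L_ind (inductance) has dimensions [I^-2 L^2 M T^-2].

Left side: [L^2]
Right side: [I^-2 L^3 M T^-2]

The two sides have different dimensions, so the equation is NOT dimensionally consistent.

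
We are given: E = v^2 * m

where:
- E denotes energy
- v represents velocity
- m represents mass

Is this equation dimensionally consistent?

Yes

E (energy) has dimensions [L^2 M T^-2].
v (velocity) has dimensions [L T^-1].
m (mass) has dimensions [M].

Left side: [L^2 M T^-2]
Right side: [L^2 M T^-2]

Both sides have the same dimensions, so the equation is dimensionally consistent.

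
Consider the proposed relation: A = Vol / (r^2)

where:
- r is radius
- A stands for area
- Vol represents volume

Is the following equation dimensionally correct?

No

r (radius) has dimensions [L].
A (area) has dimensions [L^2].
Vol (volume) has dimensions [L^3].

Left side: [L^2]
Right side: [L]

The two sides have different dimensions, so the equation is NOT dimensionally consistent.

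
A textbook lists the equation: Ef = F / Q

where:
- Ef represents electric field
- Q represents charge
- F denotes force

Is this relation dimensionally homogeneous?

Yes

Ef (electric field) has dimensions [I^-1 L M T^-3].
Q (charge) has dimensions [I T].
F (force) has dimensions [L M T^-2].

Left side: [I^-1 L M T^-3]
Right side: [I^-1 L M T^-3]

Both sides have the same dimensions, so the equation is dimensionally consistent.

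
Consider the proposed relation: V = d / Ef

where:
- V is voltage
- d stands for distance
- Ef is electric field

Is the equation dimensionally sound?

No

V (voltage) has dimensions [I^-1 L^2 M T^-3].
d (distance) has dimensions [L].
Ef (electric field) has dimensions [I^-1 L M T^-3].

Left side: [I^-1 L^2 M T^-3]
Right side: [I M^-1 T^3]

The two sides have different dimensions, so the equation is NOT dimensionally consistent.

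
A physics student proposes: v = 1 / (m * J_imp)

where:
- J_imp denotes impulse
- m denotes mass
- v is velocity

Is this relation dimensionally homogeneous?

No

J_imp (impulse) has dimensions [L M T^-1].
m (mass) has dimensions [M].
v (velocity) has dimensions [L T^-1].

Left side: [L T^-1]
Right side: [L^-1 M^-2 T]

The two sides have different dimensions, so the equation is NOT dimensionally consistent.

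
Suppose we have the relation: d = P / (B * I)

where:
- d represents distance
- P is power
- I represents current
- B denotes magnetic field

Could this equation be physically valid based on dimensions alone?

No

d (distance) has dimensions [L].
P (power) has dimensions [L^2 M T^-3].
I (current) has dimensions [I].
B (magnetic field) has dimensions [I^-1 M T^-2].

Left side: [L]
Right side: [L^2 T^-1]

The two sides have different dimensions, so the equation is NOT dimensionally consistent.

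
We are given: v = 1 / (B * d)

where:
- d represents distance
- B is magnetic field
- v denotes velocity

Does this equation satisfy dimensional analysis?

No

d (distance) has dimensions [L].
B (magnetic field) has dimensions [I^-1 M T^-2].
v (velocity) has dimensions [L T^-1].

Left side: [L T^-1]
Right side: [I L^-1 M^-1 T^2]

The two sides have different dimensions, so the equation is NOT dimensionally consistent.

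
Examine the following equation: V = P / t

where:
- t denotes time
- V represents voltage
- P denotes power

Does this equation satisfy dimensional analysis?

No

t (time) has dimensions [T].
V (voltage) has dimensions [I^-1 L^2 M T^-3].
P (power) has dimensions [L^2 M T^-3].

Left side: [I^-1 L^2 M T^-3]
Right side: [L^2 M T^-4]

The two sides have different dimensions, so the equation is NOT dimensionally consistent.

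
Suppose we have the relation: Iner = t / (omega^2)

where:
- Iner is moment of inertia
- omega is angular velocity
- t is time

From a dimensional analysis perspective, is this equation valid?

No

Iner (moment of inertia) has dimensions [L^2 M].
omega (angular velocity) has dimensions [T^-1].
t (time) has dimensions [T].

Left side: [L^2 M]
Right side: [T^3]

The two sides have different dimensions, so the equation is NOT dimensionally consistent.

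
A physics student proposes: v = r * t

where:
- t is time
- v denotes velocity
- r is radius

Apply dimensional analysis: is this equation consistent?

No

t (time) has dimensions [T].
v (velocity) has dimensions [L T^-1].
r (radius) has dimensions [L].

Left side: [L T^-1]
Right side: [L T]

The two sides have different dimensions, so the equation is NOT dimensionally consistent.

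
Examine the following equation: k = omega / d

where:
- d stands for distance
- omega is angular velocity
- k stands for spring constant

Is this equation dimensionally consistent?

No

d (distance) has dimensions [L].
omega (angular velocity) has dimensions [T^-1].
k (spring constant) has dimensions [M T^-2].

Left side: [M T^-2]
Right side: [L^-1 T^-1]

The two sides have different dimensions, so the equation is NOT dimensionally consistent.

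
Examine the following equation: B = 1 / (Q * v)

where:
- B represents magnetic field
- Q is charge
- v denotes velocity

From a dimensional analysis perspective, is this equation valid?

No

B (magnetic field) has dimensions [I^-1 M T^-2].
Q (charge) has dimensions [I T].
v (velocity) has dimensions [L T^-1].

Left side: [I^-1 M T^-2]
Right side: [I^-1 L^-1]

The two sides have different dimensions, so the equation is NOT dimensionally consistent.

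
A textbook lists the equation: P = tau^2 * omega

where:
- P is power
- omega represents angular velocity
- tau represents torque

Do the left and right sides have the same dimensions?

No

P (power) has dimensions [L^2 M T^-3].
omega (angular velocity) has dimensions [T^-1].
tau (torque) has dimensions [L^2 M T^-2].

Left side: [L^2 M T^-3]
Right side: [L^4 M^2 T^-5]

The two sides have different dimensions, so the equation is NOT dimensionally consistent.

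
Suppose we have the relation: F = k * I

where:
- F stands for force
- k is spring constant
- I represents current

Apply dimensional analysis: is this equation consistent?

No

F (force) has dimensions [L M T^-2].
k (spring constant) has dimensions [M T^-2].
I (current) has dimensions [I].

Left side: [L M T^-2]
Right side: [I M T^-2]

The two sides have different dimensions, so the equation is NOT dimensionally consistent.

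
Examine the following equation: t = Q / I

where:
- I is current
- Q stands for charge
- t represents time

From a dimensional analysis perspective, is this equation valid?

Yes

I (current) has dimensions [I].
Q (charge) has dimensions [I T].
t (time) has dimensions [T].

Left side: [T]
Right side: [T]

Both sides have the same dimensions, so the equation is dimensionally consistent.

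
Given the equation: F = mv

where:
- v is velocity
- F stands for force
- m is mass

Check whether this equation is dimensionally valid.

No

v (velocity) has dimensions [L T^-1].
F (force) has dimensions [L M T^-2].
m (mass) has dimensions [M].

Left side: [L M T^-2]
Right side: [L M T^-1]

The two sides have different dimensions, so the equation is NOT dimensionally consistent.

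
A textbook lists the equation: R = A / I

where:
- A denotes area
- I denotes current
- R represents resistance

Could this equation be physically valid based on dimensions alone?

No

A (area) has dimensions [L^2].
I (current) has dimensions [I].
R (resistance) has dimensions [I^-2 L^2 M T^-3].

Left side: [I^-2 L^2 M T^-3]
Right side: [I^-1 L^2]

The two sides have different dimensions, so the equation is NOT dimensionally consistent.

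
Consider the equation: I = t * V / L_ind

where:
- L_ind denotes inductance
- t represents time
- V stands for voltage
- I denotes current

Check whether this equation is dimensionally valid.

Yes

L_ind (inductance) has dimensions [I^-2 L^2 M T^-2].
t (time) has dimensions [T].
V (voltage) has dimensions [I^-1 L^2 M T^-3].
I (current) has dimensions [I].

Left side: [I]
Right side: [I]

Both sides have the same dimensions, so the equation is dimensionally consistent.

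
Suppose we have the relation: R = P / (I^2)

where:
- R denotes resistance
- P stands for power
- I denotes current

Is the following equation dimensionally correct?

Yes

R (resistance) has dimensions [I^-2 L^2 M T^-3].
P (power) has dimensions [L^2 M T^-3].
I (current) has dimensions [I].

Left side: [I^-2 L^2 M T^-3]
Right side: [I^-2 L^2 M T^-3]

Both sides have the same dimensions, so the equation is dimensionally consistent.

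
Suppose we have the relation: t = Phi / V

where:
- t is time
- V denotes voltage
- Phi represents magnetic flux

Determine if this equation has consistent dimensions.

Yes

t (time) has dimensions [T].
V (voltage) has dimensions [I^-1 L^2 M T^-3].
Phi (magnetic flux) has dimensions [I^-1 L^2 M T^-2].

Left side: [T]
Right side: [T]

Both sides have the same dimensions, so the equation is dimensionally consistent.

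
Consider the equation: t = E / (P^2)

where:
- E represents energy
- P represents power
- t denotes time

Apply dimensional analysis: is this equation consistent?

No

E (energy) has dimensions [L^2 M T^-2].
P (power) has dimensions [L^2 M T^-3].
t (time) has dimensions [T].

Left side: [T]
Right side: [L^-2 M^-1 T^4]

The two sides have different dimensions, so the equation is NOT dimensionally consistent.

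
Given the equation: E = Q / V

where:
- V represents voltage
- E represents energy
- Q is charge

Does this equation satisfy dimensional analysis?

No

V (voltage) has dimensions [I^-1 L^2 M T^-3].
E (energy) has dimensions [L^2 M T^-2].
Q (charge) has dimensions [I T].

Left side: [L^2 M T^-2]
Right side: [I^2 L^-2 M^-1 T^4]

The two sides have different dimensions, so the equation is NOT dimensionally consistent.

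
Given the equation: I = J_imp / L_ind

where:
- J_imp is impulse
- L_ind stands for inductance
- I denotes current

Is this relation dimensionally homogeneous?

No

J_imp (impulse) has dimensions [L M T^-1].
L_ind (inductance) has dimensions [I^-2 L^2 M T^-2].
I (current) has dimensions [I].

Left side: [I]
Right side: [I^2 L^-1 T]

The two sides have different dimensions, so the equation is NOT dimensionally consistent.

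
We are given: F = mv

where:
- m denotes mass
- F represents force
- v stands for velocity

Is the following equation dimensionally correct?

No

m (mass) has dimensions [M].
F (force) has dimensions [L M T^-2].
v (velocity) has dimensions [L T^-1].

Left side: [L M T^-2]
Right side: [L M T^-1]

The two sides have different dimensions, so the equation is NOT dimensionally consistent.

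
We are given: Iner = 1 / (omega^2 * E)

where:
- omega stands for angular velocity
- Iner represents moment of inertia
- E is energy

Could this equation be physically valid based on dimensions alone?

No

omega (angular velocity) has dimensions [T^-1].
Iner (moment of inertia) has dimensions [L^2 M].
E (energy) has dimensions [L^2 M T^-2].

Left side: [L^2 M]
Right side: [L^-2 M^-1 T^4]

The two sides have different dimensions, so the equation is NOT dimensionally consistent.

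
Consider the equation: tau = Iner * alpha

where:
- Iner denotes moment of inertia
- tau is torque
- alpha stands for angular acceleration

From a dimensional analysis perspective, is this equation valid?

Yes

Iner (moment of inertia) has dimensions [L^2 M].
tau (torque) has dimensions [L^2 M T^-2].
alpha (angular acceleration) has dimensions [T^-2].

Left side: [L^2 M T^-2]
Right side: [L^2 M T^-2]

Both sides have the same dimensions, so the equation is dimensionally consistent.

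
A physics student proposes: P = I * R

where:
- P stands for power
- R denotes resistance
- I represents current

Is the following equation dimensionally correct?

No

P (power) has dimensions [L^2 M T^-3].
R (resistance) has dimensions [I^-2 L^2 M T^-3].
I (current) has dimensions [I].

Left side: [L^2 M T^-3]
Right side: [I^-1 L^2 M T^-3]

The two sides have different dimensions, so the equation is NOT dimensionally consistent.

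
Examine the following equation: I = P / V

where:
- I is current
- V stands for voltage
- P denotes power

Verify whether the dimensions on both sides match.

Yes

I (current) has dimensions [I].
V (voltage) has dimensions [I^-1 L^2 M T^-3].
P (power) has dimensions [L^2 M T^-3].

Left side: [I]
Right side: [I]

Both sides have the same dimensions, so the equation is dimensionally consistent.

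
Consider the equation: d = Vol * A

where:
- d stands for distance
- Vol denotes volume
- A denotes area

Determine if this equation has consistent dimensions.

No

d (distance) has dimensions [L].
Vol (volume) has dimensions [L^3].
A (area) has dimensions [L^2].

Left side: [L]
Right side: [L^5]

The two sides have different dimensions, so the equation is NOT dimensionally consistent.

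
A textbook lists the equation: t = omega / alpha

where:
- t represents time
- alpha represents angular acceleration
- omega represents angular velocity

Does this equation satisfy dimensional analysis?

Yes

t (time) has dimensions [T].
alpha (angular acceleration) has dimensions [T^-2].
omega (angular velocity) has dimensions [T^-1].

Left side: [T]
Right side: [T]

Both sides have the same dimensions, so the equation is dimensionally consistent.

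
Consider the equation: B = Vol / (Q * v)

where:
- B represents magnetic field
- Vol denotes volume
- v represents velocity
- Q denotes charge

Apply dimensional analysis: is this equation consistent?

No

B (magnetic field) has dimensions [I^-1 M T^-2].
Vol (volume) has dimensions [L^3].
v (velocity) has dimensions [L T^-1].
Q (charge) has dimensions [I T].

Left side: [I^-1 M T^-2]
Right side: [I^-1 L^2]

The two sides have different dimensions, so the equation is NOT dimensionally consistent.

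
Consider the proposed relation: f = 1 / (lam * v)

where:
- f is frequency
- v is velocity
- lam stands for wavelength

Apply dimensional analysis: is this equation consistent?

No

f (frequency) has dimensions [T^-1].
v (velocity) has dimensions [L T^-1].
lam (wavelength) has dimensions [L].

Left side: [T^-1]
Right side: [L^-2 T]

The two sides have different dimensions, so the equation is NOT dimensionally consistent.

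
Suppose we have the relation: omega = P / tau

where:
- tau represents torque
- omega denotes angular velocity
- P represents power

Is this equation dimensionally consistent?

Yes

tau (torque) has dimensions [L^2 M T^-2].
omega (angular velocity) has dimensions [T^-1].
P (power) has dimensions [L^2 M T^-3].

Left side: [T^-1]
Right side: [T^-1]

Both sides have the same dimensions, so the equation is dimensionally consistent.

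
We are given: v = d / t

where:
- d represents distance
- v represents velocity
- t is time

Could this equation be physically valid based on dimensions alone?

Yes

d (distance) has dimensions [L].
v (velocity) has dimensions [L T^-1].
t (time) has dimensions [T].

Left side: [L T^-1]
Right side: [L T^-1]

Both sides have the same dimensions, so the equation is dimensionally consistent.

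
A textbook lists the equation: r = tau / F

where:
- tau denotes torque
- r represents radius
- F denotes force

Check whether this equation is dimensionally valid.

Yes

tau (torque) has dimensions [L^2 M T^-2].
r (radius) has dimensions [L].
F (force) has dimensions [L M T^-2].

Left side: [L]
Right side: [L]

Both sides have the same dimensions, so the equation is dimensionally consistent.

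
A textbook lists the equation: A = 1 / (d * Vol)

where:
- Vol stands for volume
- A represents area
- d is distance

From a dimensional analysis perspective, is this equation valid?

No

Vol (volume) has dimensions [L^3].
A (area) has dimensions [L^2].
d (distance) has dimensions [L].

Left side: [L^2]
Right side: [L^-4]

The two sides have different dimensions, so the equation is NOT dimensionally consistent.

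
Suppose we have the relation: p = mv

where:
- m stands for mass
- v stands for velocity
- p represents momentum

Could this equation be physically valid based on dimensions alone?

Yes

m (mass) has dimensions [M].
v (velocity) has dimensions [L T^-1].
p (momentum) has dimensions [L M T^-1].

Left side: [L M T^-1]
Right side: [L M T^-1]

Both sides have the same dimensions, so the equation is dimensionally consistent.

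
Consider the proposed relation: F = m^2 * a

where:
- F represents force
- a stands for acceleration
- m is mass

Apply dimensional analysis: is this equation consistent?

No

F (force) has dimensions [L M T^-2].
a (acceleration) has dimensions [L T^-2].
m (mass) has dimensions [M].

Left side: [L M T^-2]
Right side: [L M^2 T^-2]

The two sides have different dimensions, so the equation is NOT dimensionally consistent.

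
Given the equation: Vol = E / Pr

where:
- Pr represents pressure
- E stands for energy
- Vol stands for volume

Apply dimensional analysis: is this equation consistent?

Yes

Pr (pressure) has dimensions [L^-1 M T^-2].
E (energy) has dimensions [L^2 M T^-2].
Vol (volume) has dimensions [L^3].

Left side: [L^3]
Right side: [L^3]

Both sides have the same dimensions, so the equation is dimensionally consistent.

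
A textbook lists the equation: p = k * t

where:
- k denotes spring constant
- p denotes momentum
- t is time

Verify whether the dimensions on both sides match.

No

k (spring constant) has dimensions [M T^-2].
p (momentum) has dimensions [L M T^-1].
t (time) has dimensions [T].

Left side: [L M T^-1]
Right side: [M T^-1]

The two sides have different dimensions, so the equation is NOT dimensionally consistent.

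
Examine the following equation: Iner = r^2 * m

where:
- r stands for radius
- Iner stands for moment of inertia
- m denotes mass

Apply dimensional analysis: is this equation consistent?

Yes

r (radius) has dimensions [L].
Iner (moment of inertia) has dimensions [L^2 M].
m (mass) has dimensions [M].

Left side: [L^2 M]
Right side: [L^2 M]

Both sides have the same dimensions, so the equation is dimensionally consistent.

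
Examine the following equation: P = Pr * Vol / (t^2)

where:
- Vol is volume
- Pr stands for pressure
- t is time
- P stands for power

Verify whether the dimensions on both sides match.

No

Vol (volume) has dimensions [L^3].
Pr (pressure) has dimensions [L^-1 M T^-2].
t (time) has dimensions [T].
P (power) has dimensions [L^2 M T^-3].

Left side: [L^2 M T^-3]
Right side: [L^2 M T^-4]

The two sides have different dimensions, so the equation is NOT dimensionally consistent.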